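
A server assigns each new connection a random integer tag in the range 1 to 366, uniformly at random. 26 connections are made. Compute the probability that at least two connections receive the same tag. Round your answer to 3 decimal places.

0.597

It's easier to compute the probability that all 26 are distinct.
P(all distinct) = 366/366 · 365/366 · ··· · 341/366 ≈ 0.403.
So the probability of at least one match is 1 − 0.403 = 0.597.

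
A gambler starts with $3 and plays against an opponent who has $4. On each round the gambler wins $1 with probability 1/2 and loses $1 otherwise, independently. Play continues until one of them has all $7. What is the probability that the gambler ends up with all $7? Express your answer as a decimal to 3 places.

With a fair step, P(i) = ½P(i−1) + ½P(i+1) with P(0)=0, P(7)=1 has the linear solution P(i) = i/7.
P(3) = 3/7 ≈ 0.429.

0.429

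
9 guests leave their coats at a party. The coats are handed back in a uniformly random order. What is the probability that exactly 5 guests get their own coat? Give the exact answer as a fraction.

Choose which 5 of the 9 are fixed: C(9,5) = 126 ways.
The remaining 4 must have no fixed point: D(4) = 9.
P = 126·9/362880 = 1/320.

1/320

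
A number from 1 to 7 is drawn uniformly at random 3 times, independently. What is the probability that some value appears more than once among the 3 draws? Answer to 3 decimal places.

0.388

P(all 3 different) = 7/7 · 6/7 · ··· · 5/7 ≈ 0.612.
P(at least two equal) = 1 − 0.612 = 0.388.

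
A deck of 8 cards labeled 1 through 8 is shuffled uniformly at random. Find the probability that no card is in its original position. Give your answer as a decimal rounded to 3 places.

This is the derangement probability: permutations of 8 with no fixed point.
D(8) = 8! · (1 − 1/1! + 1/2! − ··· + (−1)^8/8!) = 14833.
P = 14833/40320 = 2119/5760 ≈ 0.368.

0.368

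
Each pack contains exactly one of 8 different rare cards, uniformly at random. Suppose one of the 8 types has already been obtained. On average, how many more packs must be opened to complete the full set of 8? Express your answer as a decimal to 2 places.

20.74

Starting from 1 distinct type, each trial gives a new one with probability (8−i)/8 when i types are held, so the wait for the next new type is 8/(8−i).
E = 8/7 + 8/6 + 8/5 + 8/4 + 8/3 + 8/2 + 8/1 = 726/35 ≈ 20.74.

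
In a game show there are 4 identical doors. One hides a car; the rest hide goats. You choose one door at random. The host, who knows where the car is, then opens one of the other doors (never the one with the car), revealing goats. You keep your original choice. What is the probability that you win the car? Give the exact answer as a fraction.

1/4

The host can always open an empty door regardless of your choice, so this gives no information about your original door.
P(win by staying) = 1/4.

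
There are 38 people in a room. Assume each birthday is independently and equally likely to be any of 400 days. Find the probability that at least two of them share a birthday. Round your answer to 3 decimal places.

It's easier to compute the probability that all 38 are distinct.
P(all distinct) = 400/400 · 399/400 · ··· · 363/400 ≈ 0.163.
So the probability of at least one match is 1 − 0.163 = 0.837.

0.837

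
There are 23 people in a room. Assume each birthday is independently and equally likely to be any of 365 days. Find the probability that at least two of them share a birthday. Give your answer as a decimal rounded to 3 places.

It's easier to compute the probability that all 23 are distinct.
P(all distinct) = 365/365 · 364/365 · ··· · 343/365 ≈ 0.493.
So the probability of at least one match is 1 − 0.493 = 0.507.

0.507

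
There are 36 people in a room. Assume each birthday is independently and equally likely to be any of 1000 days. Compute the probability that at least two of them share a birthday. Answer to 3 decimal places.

It's easier to compute the probability that all 36 are distinct.
P(all distinct) = 1000/1000 · 999/1000 · ··· · 965/1000 ≈ 0.529.
So the probability of at least one match is 1 − 0.529 = 0.471.

0.471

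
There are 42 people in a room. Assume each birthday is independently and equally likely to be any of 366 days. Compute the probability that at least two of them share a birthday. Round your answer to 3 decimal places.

It's easier to compute the probability that all 42 are distinct.
P(all distinct) = 366/366 · 365/366 · ··· · 325/366 ≈ 0.087.
So the probability of at least one match is 1 − 0.087 = 0.913.

0.913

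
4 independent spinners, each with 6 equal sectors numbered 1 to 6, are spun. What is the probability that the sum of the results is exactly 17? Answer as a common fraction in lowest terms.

There are 6^4 = 1296 equally likely outcomes.
The number of ordered 4-tuples from {1,…,6} summing to 17 is 104.
P(sum = 17) = 104/1296 = 13/162.

13/162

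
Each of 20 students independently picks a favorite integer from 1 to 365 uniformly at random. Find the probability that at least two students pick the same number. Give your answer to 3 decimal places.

It's easier to compute the probability that all 20 are distinct.
P(all distinct) = 365/365 · 364/365 · ··· · 346/365 ≈ 0.589.
So the probability of at least one match is 1 − 0.589 = 0.411.

0.411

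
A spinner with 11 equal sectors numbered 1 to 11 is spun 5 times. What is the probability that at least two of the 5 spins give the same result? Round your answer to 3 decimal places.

0.656

P(all 5 different) = 11/11 · 10/11 · ··· · 7/11 ≈ 0.344.
P(at least two equal) = 1 − 0.344 = 0.656.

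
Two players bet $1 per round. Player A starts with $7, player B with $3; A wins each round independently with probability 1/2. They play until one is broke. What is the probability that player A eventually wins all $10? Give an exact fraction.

7/10

With a fair step, P(i) = ½P(i−1) + ½P(i+1) with P(0)=0, P(10)=1 has the linear solution P(i) = i/10.
P(7) = 7/10.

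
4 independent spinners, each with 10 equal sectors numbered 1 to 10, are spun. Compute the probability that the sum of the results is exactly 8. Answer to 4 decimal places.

There are 10^4 = 10000 equally likely outcomes.
The number of ordered 4-tuples from {1,…,10} summing to 8 is 35.
P(sum = 8) = 35/10000 = 7/2000 ≈ 0.0035.

0.0035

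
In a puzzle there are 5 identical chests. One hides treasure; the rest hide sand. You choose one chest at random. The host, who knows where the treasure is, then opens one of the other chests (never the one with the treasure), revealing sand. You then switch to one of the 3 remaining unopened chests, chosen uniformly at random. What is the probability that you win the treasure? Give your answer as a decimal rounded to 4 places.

0.2667

Your original chest holds the treasure with probability 1/5, so the other 4 collectively hold it with probability 4/5.
The host can always find an empty chest to open, so this doesn't change that 4/5; it is now spread over the 3 remaining unopened chests.
P(win by switching) = (4/5) · (1/3) = 4/15 ≈ 0.2667.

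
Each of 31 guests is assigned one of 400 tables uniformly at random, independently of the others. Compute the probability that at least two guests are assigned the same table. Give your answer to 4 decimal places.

It's easier to compute the probability that all 31 are distinct.
P(all distinct) = 400/400 · 399/400 · ··· · 370/400 ≈ 0.3032.
So the probability of at least one match is 1 − 0.3032 = 0.6968.

0.6968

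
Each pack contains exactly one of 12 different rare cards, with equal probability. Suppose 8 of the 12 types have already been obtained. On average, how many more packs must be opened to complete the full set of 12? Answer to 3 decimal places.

25.000

Starting from 8 distinct types, each trial gives a new one with probability (12−i)/12 when i types are held, so the wait for the next new type is 12/(12−i).
E = 12/4 + 12/3 + 12/2 + 12/1 = 25 ≈ 25.000.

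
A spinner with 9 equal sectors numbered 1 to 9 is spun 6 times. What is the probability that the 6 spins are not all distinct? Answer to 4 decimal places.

P(all 6 different) = 9/9 · 8/9 · ··· · 4/9 ≈ 0.1138.
P(at least two equal) = 1 − 0.1138 = 0.8862.

0.8862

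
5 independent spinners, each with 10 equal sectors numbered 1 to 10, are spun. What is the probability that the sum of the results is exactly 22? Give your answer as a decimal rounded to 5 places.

0.04335

There are 10^5 = 100000 equally likely outcomes.
The number of ordered 5-tuples from {1,…,10} summing to 22 is 4335.
P(sum = 22) = 4335/100000 = 867/20000 ≈ 0.04335.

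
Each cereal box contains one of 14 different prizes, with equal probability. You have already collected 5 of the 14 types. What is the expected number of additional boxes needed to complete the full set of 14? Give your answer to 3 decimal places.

Starting from 5 distinct types, each trial gives a new one with probability (14−i)/14 when i types are held, so the wait for the next new type is 14/(14−i).
E = 14/9 + 14/8 + 14/7 + 14/6 + 14/5 + 14/4 + 14/3 + 14/2 + 14/1 = 7129/180 ≈ 39.606.

39.606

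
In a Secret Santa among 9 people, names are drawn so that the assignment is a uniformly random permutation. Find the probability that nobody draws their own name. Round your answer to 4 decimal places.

0.3679

This is the derangement probability: permutations of 9 with no fixed point.
D(9) = 9! · (1 − 1/1! + 1/2! − ··· + (−1)^9/9!) = 133496.
P = 133496/362880 = 16687/45360 ≈ 0.3679.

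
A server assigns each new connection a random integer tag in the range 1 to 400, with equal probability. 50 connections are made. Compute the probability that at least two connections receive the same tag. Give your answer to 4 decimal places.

0.9591

It's easier to compute the probability that all 50 are distinct.
P(all distinct) = 400/400 · 399/400 · ··· · 351/400 ≈ 0.0409.
So the probability of at least one match is 1 − 0.0409 = 0.9591.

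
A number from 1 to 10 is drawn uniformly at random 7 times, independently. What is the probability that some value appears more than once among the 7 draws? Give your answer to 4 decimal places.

P(all 7 different) = 10/10 · 9/10 · ··· · 4/10 ≈ 0.0605.
P(at least two equal) = 1 − 0.0605 = 0.9395.

0.9395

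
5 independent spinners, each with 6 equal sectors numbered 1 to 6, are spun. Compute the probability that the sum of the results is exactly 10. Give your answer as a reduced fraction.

7/432

There are 6^5 = 7776 equally likely outcomes.
The number of ordered 5-tuples from {1,…,6} summing to 10 is 126.
P(sum = 10) = 126/7776 = 7/432.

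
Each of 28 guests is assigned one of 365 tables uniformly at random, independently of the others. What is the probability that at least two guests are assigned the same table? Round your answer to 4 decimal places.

It's easier to compute the probability that all 28 are distinct.
P(all distinct) = 365/365 · 364/365 · ··· · 338/365 ≈ 0.3455.
So the probability of at least one match is 1 − 0.3455 = 0.6545.

0.6545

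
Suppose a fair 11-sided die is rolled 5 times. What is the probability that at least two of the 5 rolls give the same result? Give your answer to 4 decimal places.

P(all 5 different) = 11/11 · 10/11 · ··· · 7/11 ≈ 0.3442.
P(at least two equal) = 1 − 0.3442 = 0.6558.

0.6558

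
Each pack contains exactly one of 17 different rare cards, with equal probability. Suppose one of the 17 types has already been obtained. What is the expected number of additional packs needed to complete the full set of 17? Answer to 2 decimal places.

57.47

Starting from 1 distinct type, each trial gives a new one with probability (17−i)/17 when i types are held, so the wait for the next new type is 17/(17−i).
E = 17/16 + 17/15 + 17/14 + 17/13 + 17/12 + 17/11 + 17/10 + 17/9 + 17/8 + 17/7 + 17/6 + 17/5 + 17/4 + 17/3 + 17/2 + 17/1 = 41421503/720720 ≈ 57.47.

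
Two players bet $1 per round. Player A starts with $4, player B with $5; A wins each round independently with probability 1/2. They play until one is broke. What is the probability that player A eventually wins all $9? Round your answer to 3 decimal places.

With a fair step, P(i) = ½P(i−1) + ½P(i+1) with P(0)=0, P(9)=1 has the linear solution P(i) = i/9.
P(4) = 4/9 ≈ 0.444.

0.444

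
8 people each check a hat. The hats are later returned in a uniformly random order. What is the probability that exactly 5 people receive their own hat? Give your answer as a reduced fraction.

1/360

Choose which 5 of the 8 are fixed: C(8,5) = 56 ways.
The remaining 3 must have no fixed point: D(3) = 2.
P = 56·2/40320 = 1/360.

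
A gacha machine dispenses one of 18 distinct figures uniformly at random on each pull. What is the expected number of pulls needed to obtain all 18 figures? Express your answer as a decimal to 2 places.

After i distinct types are collected, each trial gives a new one with probability (18−i)/18, so the expected wait for the next new type is 18/(18−i).
E = 18/18 + 18/17 + 18/16 + 18/15 + 18/14 + 18/13 + 18/12 + 18/11 + 18/10 + 18/9 + 18/8 + 18/7 + 18/6 + 18/5 + 18/4 + 18/3 + 18/2 + 18/1 = 42822903/680680 ≈ 62.91.

62.91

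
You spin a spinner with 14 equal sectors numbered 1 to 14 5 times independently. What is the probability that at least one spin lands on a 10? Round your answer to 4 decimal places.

P(no spin lands on a 10) = (13/14)^5 ≈ 0.6904.
P(at least one) = 1 − 0.6904 = 0.3096.

0.3096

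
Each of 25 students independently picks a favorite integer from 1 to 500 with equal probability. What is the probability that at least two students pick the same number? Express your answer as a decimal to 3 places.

It's easier to compute the probability that all 25 are distinct.
P(all distinct) = 500/500 · 499/500 · ··· · 476/500 ≈ 0.543.
So the probability of at least one match is 1 − 0.543 = 0.457.

0.457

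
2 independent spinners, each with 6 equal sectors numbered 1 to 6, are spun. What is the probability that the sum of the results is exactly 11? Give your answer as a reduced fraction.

1/18

There are 6^2 = 36 equally likely outcomes.
The number of ordered 2-tuples from {1,…,6} summing to 11 is 2.
P(sum = 11) = 2/36 = 1/18.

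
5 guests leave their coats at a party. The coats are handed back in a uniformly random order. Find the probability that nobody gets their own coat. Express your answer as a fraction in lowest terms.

This is the derangement probability: permutations of 5 with no fixed point.
D(5) = 5! · (1 − 1/1! + 1/2! − ··· + (−1)^5/5!) = 44.
P = 44/120 = 11/30.

11/30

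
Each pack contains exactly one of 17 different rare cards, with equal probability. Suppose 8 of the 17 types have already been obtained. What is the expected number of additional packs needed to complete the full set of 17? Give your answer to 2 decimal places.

Starting from 8 distinct types, each trial gives a new one with probability (17−i)/17 when i types are held, so the wait for the next new type is 17/(17−i).
E = 17/9 + 17/8 + 17/7 + 17/6 + 17/5 + 17/4 + 17/3 + 17/2 + 17/1 = 121193/2520 ≈ 48.09.

48.09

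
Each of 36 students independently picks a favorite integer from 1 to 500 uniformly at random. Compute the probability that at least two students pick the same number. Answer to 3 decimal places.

0.725

It's easier to compute the probability that all 36 are distinct.
P(all distinct) = 500/500 · 499/500 · ··· · 465/500 ≈ 0.275.
So the probability of at least one match is 1 − 0.275 = 0.725.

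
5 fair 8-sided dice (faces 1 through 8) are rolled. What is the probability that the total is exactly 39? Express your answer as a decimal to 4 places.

There are 8^5 = 32768 equally likely outcomes.
The number of ordered 5-tuples from {1,…,8} summing to 39 is 5.
P(sum = 39) = 5/32768 ≈ 0.0002.

0.0002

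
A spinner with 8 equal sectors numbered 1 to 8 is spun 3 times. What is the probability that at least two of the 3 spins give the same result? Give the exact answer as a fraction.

P(all 3 different) = 8/8 · 7/8 · ··· · 6/8 = 21/32.
P(at least two equal) = 1 − 21/32 = 11/32.

11/32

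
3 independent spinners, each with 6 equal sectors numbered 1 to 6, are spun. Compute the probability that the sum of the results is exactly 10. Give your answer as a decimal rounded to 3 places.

0.125

There are 6^3 = 216 equally likely outcomes.
The number of ordered 3-tuples from {1,…,6} summing to 10 is 27.
P(sum = 10) = 27/216 = 1/8 ≈ 0.125.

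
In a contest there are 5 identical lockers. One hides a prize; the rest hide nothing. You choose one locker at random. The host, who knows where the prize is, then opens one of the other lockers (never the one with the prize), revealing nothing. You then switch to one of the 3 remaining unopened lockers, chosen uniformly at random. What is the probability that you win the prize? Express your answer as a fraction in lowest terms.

Your original locker holds the prize with probability 1/5, so the other 4 collectively hold it with probability 4/5.
The host can always find an empty locker to open, so this doesn't change that 4/5; it is now spread over the 3 remaining unopened lockers.
P(win by switching) = (4/5) · (1/3) = 4/15.

4/15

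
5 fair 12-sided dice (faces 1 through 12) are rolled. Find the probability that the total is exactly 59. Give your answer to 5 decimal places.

There are 12^5 = 248832 equally likely outcomes.
The number of ordered 5-tuples from {1,…,12} summing to 59 is 5.
P(sum = 59) = 5/248832 ≈ 0.00002.

0.00002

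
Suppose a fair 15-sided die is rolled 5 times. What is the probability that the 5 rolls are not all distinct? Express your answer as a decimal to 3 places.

P(all 5 different) = 15/15 · 14/15 · ··· · 11/15 ≈ 0.475.
P(at least two equal) = 1 − 0.475 = 0.525.

0.525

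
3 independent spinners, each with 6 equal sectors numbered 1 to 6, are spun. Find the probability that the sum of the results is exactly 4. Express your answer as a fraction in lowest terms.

There are 6^3 = 216 equally likely outcomes.
The number of ordered 3-tuples from {1,…,6} summing to 4 is 3.
P(sum = 4) = 3/216 = 1/72.

1/72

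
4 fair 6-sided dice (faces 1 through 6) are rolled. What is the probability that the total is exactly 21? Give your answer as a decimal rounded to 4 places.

There are 6^4 = 1296 equally likely outcomes.
The number of ordered 4-tuples from {1,…,6} summing to 21 is 20.
P(sum = 21) = 20/1296 = 5/324 ≈ 0.0154.

0.0154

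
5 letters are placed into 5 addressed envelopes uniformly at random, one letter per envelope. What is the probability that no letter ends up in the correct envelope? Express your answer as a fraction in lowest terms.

This is the derangement probability: permutations of 5 with no fixed point.
D(5) = 5! · (1 − 1/1! + 1/2! − ··· + (−1)^5/5!) = 44.
P = 44/120 = 11/30.

11/30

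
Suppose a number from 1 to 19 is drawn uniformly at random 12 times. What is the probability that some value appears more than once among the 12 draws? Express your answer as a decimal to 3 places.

P(all 12 different) = 19/19 · 18/19 · ··· · 8/19 ≈ 0.011.
P(at least two equal) = 1 − 0.011 = 0.989.

0.989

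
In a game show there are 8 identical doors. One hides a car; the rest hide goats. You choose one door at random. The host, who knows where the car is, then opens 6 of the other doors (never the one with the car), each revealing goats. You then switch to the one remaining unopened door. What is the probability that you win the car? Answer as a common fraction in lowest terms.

Your original door holds the car with probability 1/8, so the other 7 collectively hold it with probability 7/8.
The host can always find 6 empty doors to open, so the reveals don't change that 7/8; it is now spread over the 1 remaining unopened door.
P(win by switching) = (7/8) · (1/1) = 7/8.

7/8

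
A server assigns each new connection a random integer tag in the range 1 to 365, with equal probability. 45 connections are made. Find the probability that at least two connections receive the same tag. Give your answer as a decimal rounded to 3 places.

0.941

It's easier to compute the probability that all 45 are distinct.
P(all distinct) = 365/365 · 364/365 · ··· · 321/365 ≈ 0.059.
So the probability of at least one match is 1 − 0.059 = 0.941.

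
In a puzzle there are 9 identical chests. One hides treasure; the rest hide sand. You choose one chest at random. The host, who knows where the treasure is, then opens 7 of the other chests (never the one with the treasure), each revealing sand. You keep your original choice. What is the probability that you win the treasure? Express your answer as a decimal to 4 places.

0.1111

The host can always open 7 empty chests regardless of your choice, so the reveals give no information about your original chest.
P(win by staying) = 1/9 ≈ 0.1111.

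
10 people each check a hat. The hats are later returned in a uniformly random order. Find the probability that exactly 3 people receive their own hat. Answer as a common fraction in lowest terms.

103/1680

Choose which 3 of the 10 are fixed: C(10,3) = 120 ways.
The remaining 7 must have no fixed point: D(7) = 1854.
P = 120·1854/3628800 = 103/1680.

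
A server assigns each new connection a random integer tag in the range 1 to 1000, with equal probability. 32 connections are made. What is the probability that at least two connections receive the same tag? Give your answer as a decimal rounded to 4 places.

0.3943

It's easier to compute the probability that all 32 are distinct.
P(all distinct) = 1000/1000 · 999/1000 · ··· · 969/1000 ≈ 0.6057.
So the probability of at least one match is 1 − 0.6057 = 0.3943.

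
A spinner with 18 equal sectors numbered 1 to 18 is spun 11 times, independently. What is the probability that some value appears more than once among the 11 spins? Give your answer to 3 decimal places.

P(all 11 different) = 18/18 · 17/18 · ··· · 8/18 ≈ 0.020.
P(at least two equal) = 1 − 0.020 = 0.980.

0.980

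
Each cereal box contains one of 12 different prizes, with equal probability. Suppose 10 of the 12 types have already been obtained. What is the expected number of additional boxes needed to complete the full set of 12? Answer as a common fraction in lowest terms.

18

Starting from 10 distinct types, each trial gives a new one with probability (12−i)/12 when i types are held, so the wait for the next new type is 12/(12−i).
E = 12/2 + 12/1 = 18.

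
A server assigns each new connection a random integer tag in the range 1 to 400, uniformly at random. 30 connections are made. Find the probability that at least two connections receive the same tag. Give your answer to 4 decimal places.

It's easier to compute the probability that all 30 are distinct.
P(all distinct) = 400/400 · 399/400 · ··· · 371/400 ≈ 0.3278.
So the probability of at least one match is 1 − 0.3278 = 0.6722.

0.6722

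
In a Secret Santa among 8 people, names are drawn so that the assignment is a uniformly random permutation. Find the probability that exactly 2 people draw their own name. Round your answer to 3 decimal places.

Choose which 2 of the 8 are fixed: C(8,2) = 28 ways.
The remaining 6 must have no fixed point: D(6) = 265.
P = 28·265/40320 = 53/288 ≈ 0.184.

0.184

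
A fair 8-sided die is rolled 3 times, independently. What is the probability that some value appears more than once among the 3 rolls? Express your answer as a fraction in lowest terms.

P(all 3 different) = 8/8 · 7/8 · ··· · 6/8 = 21/32.
P(at least two equal) = 1 − 21/32 = 11/32.

11/32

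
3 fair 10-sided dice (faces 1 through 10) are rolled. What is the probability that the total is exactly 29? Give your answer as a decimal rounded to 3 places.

There are 10^3 = 1000 equally likely outcomes.
The number of ordered 3-tuples from {1,…,10} summing to 29 is 3.
P(sum = 29) = 3/1000 ≈ 0.003.

0.003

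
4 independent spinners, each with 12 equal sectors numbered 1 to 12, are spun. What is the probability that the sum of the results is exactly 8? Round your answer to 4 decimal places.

0.0017

There are 12^4 = 20736 equally likely outcomes.
The number of ordered 4-tuples from {1,…,12} summing to 8 is 35.
P(sum = 8) = 35/20736 ≈ 0.0017.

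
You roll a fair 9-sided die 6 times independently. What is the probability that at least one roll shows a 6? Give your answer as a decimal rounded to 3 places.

P(no roll shows a 6) = (8/9)^6 ≈ 0.493.
P(at least one) = 1 − 0.493 = 0.507.

0.507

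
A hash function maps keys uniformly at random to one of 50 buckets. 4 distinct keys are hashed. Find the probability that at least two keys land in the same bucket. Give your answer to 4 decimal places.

0.1156

It's easier to compute the probability that all 4 are distinct.
P(all distinct) = 50/50 · 49/50 · ··· · 47/50 ≈ 0.8844.
So the probability of at least one match is 1 − 0.8844 = 0.1156.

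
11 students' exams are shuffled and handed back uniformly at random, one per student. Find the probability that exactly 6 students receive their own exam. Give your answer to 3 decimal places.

0.001

Choose which 6 of the 11 are fixed: C(11,6) = 462 ways.
The remaining 5 must have no fixed point: D(5) = 44.
P = 462·44/39916800 = 11/21600 ≈ 0.001.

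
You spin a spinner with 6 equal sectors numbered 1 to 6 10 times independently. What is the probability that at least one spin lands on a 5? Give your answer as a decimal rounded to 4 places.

P(no spin lands on a 5) = (5/6)^10 ≈ 0.1615.
P(at least one) = 1 − 0.1615 = 0.8385.

0.8385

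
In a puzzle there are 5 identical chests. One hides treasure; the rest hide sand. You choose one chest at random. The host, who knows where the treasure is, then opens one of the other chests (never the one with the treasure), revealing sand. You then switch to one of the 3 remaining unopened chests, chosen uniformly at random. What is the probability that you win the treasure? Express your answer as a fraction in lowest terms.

4/15

Your original chest holds the treasure with probability 1/5, so the other 4 collectively hold it with probability 4/5.
The host can always find an empty chest to open, so this doesn't change that 4/5; it is now spread over the 3 remaining unopened chests.
P(win by switching) = (4/5) · (1/3) = 4/15.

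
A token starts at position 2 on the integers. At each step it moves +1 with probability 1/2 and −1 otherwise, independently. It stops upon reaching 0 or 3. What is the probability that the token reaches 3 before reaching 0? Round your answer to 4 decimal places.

With a fair step, P(i) = ½P(i−1) + ½P(i+1) with P(0)=0, P(3)=1 has the linear solution P(i) = i/3.
P(2) = 2/3 ≈ 0.6667.

0.6667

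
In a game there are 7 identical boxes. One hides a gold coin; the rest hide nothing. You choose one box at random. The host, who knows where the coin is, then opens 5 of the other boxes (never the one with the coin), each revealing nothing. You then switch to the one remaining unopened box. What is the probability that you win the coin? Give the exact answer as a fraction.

6/7

Your original box holds the coin with probability 1/7, so the other 6 collectively hold it with probability 6/7.
The host can always find 5 empty boxes to open, so the reveals don't change that 6/7; it is now spread over the 1 remaining unopened box.
P(win by switching) = (6/7) · (1/1) = 6/7.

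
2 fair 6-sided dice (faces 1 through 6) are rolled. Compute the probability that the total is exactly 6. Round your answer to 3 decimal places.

There are 6^2 = 36 equally likely outcomes.
The number of ordered 2-tuples from {1,…,6} summing to 6 is 5.
P(sum = 6) = 5/36 ≈ 0.139.

0.139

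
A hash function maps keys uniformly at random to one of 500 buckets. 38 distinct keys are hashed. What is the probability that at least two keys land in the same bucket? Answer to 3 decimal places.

It's easier to compute the probability that all 38 are distinct.
P(all distinct) = 500/500 · 499/500 · ··· · 463/500 ≈ 0.236.
So the probability of at least one match is 1 − 0.236 = 0.764.

0.764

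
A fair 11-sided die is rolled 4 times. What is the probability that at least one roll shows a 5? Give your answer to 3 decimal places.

0.317

P(no roll shows a 5) = (10/11)^4 ≈ 0.683.
P(at least one) = 1 − 0.683 = 0.317.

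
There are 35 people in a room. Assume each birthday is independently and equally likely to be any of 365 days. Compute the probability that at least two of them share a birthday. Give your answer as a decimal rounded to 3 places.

It's easier to compute the probability that all 35 are distinct.
P(all distinct) = 365/365 · 364/365 · ··· · 331/365 ≈ 0.186.
So the probability of at least one match is 1 − 0.186 = 0.814.

0.814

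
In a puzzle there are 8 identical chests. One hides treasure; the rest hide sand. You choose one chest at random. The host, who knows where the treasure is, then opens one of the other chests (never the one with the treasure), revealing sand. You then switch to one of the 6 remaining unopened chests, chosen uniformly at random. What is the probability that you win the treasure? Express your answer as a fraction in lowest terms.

Your original chest holds the treasure with probability 1/8, so the other 7 collectively hold it with probability 7/8.
The host can always find an empty chest to open, so this doesn't change that 7/8; it is now spread over the 6 remaining unopened chests.
P(win by switching) = (7/8) · (1/6) = 7/48.

7/48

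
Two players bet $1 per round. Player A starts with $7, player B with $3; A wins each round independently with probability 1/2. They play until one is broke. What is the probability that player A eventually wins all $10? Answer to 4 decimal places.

0.7000

With a fair step, P(i) = ½P(i−1) + ½P(i+1) with P(0)=0, P(10)=1 has the linear solution P(i) = i/10.
P(7) = 7/10 ≈ 0.7000.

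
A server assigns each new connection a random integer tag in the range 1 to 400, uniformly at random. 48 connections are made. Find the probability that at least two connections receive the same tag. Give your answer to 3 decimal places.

It's easier to compute the probability that all 48 are distinct.
P(all distinct) = 400/400 · 399/400 · ··· · 353/400 ≈ 0.053.
So the probability of at least one match is 1 − 0.053 = 0.947.

0.947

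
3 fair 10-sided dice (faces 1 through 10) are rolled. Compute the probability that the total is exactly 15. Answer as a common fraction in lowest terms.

73/1000

There are 10^3 = 1000 equally likely outcomes.
The number of ordered 3-tuples from {1,…,10} summing to 15 is 73.
P(sum = 15) = 73/1000.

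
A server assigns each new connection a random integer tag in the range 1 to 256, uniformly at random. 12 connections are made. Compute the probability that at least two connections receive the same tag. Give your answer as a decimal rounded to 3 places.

0.230

It's easier to compute the probability that all 12 are distinct.
P(all distinct) = 256/256 · 255/256 · ··· · 245/256 ≈ 0.770.
So the probability of at least one match is 1 − 0.770 = 0.230.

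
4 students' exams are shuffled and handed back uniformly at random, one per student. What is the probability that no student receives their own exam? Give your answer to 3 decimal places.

0.375

This is the derangement probability: permutations of 4 with no fixed point.
D(4) = 4! · (1 − 1/1! + 1/2! − ··· + (−1)^4/4!) = 9.
P = 9/24 = 3/8 ≈ 0.375.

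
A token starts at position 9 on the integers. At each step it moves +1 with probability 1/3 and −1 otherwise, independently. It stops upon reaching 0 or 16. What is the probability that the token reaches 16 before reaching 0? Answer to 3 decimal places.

0.008

Let r = q/p = (2/3)/(1/3) = 2. The recurrence P(i) = p·P(i+1) + q·P(i−1) with P(0)=0, P(16)=1 gives P(i) = (1 − r^i)/(1 − r^16).
P(9) = (1 − (2)^9) / (1 − (2)^16) = 511/65535 ≈ 0.008.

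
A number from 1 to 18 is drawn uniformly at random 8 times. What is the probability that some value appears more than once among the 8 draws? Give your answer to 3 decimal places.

P(all 8 different) = 18/18 · 17/18 · ··· · 11/18 ≈ 0.160.
P(at least two equal) = 1 − 0.160 = 0.840.

0.840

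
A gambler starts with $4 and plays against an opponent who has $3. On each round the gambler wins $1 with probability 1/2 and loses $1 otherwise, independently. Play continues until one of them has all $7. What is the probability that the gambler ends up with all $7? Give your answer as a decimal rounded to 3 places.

0.571

With a fair step, P(i) = ½P(i−1) + ½P(i+1) with P(0)=0, P(7)=1 has the linear solution P(i) = i/7.
P(4) = 4/7 ≈ 0.571.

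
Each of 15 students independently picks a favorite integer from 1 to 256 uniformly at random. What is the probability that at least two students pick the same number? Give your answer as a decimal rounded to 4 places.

0.3417

It's easier to compute the probability that all 15 are distinct.
P(all distinct) = 256/256 · 255/256 · ··· · 242/256 ≈ 0.6583.
So the probability of at least one match is 1 − 0.6583 = 0.3417.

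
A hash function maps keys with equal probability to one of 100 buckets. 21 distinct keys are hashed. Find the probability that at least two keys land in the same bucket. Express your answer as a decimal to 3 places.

It's easier to compute the probability that all 21 are distinct.
P(all distinct) = 100/100 · 99/100 · ··· · 80/100 ≈ 0.104.
So the probability of at least one match is 1 − 0.104 = 0.896.

0.896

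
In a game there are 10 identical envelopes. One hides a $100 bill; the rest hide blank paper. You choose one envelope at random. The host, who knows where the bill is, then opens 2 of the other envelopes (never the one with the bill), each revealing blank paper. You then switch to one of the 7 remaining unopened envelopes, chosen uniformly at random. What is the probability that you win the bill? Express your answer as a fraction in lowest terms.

9/70

Your original envelope holds the bill with probability 1/10, so the other 9 collectively hold it with probability 9/10.
The host can always find 2 empty envelopes to open, so the reveals don't change that 9/10; it is now spread over the 7 remaining unopened envelopes.
P(win by switching) = (9/10) · (1/7) = 9/70.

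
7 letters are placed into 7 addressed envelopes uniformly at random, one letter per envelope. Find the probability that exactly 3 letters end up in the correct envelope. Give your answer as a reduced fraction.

1/16

Choose which 3 of the 7 are fixed: C(7,3) = 35 ways.
The remaining 4 must have no fixed point: D(4) = 9.
P = 35·9/5040 = 1/16.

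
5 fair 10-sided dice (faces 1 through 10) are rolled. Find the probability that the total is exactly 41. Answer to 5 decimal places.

0.00715

There are 10^5 = 100000 equally likely outcomes.
The number of ordered 5-tuples from {1,…,10} summing to 41 is 715.
P(sum = 41) = 715/100000 = 143/20000 ≈ 0.00715.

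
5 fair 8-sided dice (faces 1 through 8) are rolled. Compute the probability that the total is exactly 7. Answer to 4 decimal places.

There are 8^5 = 32768 equally likely outcomes.
The number of ordered 5-tuples from {1,…,8} summing to 7 is 15.
P(sum = 7) = 15/32768 ≈ 0.0005.

0.0005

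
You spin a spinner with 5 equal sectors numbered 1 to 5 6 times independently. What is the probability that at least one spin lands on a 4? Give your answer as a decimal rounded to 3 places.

0.738

P(no spin lands on a 4) = (4/5)^6 ≈ 0.262.
P(at least one) = 1 − 0.262 = 0.738.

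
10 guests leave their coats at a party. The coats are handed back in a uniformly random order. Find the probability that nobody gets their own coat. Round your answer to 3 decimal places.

0.368

This is the derangement probability: permutations of 10 with no fixed point.
D(10) = 10! · (1 − 1/1! + 1/2! − ··· + (−1)^10/10!) = 1334961.
P = 1334961/3628800 = 16481/44800 ≈ 0.368.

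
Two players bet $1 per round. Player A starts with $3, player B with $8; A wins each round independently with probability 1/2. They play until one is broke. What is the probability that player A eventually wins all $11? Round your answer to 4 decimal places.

0.2727

With a fair step, P(i) = ½P(i−1) + ½P(i+1) with P(0)=0, P(11)=1 has the linear solution P(i) = i/11.
P(3) = 3/11 ≈ 0.2727.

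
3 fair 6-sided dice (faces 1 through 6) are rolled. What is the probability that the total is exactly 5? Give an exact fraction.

There are 6^3 = 216 equally likely outcomes.
The number of ordered 3-tuples from {1,…,6} summing to 5 is 6.
P(sum = 5) = 6/216 = 1/36.

1/36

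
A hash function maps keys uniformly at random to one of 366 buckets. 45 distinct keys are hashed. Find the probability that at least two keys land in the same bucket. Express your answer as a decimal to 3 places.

It's easier to compute the probability that all 45 are distinct.
P(all distinct) = 366/366 · 365/366 · ··· · 322/366 ≈ 0.060.
So the probability of at least one match is 1 − 0.060 = 0.940.

0.940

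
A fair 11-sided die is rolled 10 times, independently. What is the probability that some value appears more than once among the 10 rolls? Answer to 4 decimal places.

P(all 10 different) = 11/11 · 10/11 · ··· · 2/11 ≈ 0.0015.
P(at least two equal) = 1 − 0.0015 = 0.9985.

0.9985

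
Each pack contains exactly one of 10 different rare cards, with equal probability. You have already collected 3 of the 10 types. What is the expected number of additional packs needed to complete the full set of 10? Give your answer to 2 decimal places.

25.93

Starting from 3 distinct types, each trial gives a new one with probability (10−i)/10 when i types are held, so the wait for the next new type is 10/(10−i).
E = 10/7 + 10/6 + 10/5 + 10/4 + 10/3 + 10/2 + 10/1 = 363/14 ≈ 25.93.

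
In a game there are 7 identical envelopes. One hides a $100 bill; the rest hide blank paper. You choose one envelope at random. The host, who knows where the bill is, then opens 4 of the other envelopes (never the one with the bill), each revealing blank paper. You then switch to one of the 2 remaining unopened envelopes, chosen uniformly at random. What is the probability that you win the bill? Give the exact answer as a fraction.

Your original envelope holds the bill with probability 1/7, so the other 6 collectively hold it with probability 6/7.
The host can always find 4 empty envelopes to open, so the reveals don't change that 6/7; it is now spread over the 2 remaining unopened envelopes.
P(win by switching) = (6/7) · (1/2) = 3/7.

3/7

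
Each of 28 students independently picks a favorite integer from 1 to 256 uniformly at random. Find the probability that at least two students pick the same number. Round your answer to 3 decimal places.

0.784

It's easier to compute the probability that all 28 are distinct.
P(all distinct) = 256/256 · 255/256 · ··· · 229/256 ≈ 0.216.
So the probability of at least one match is 1 − 0.216 = 0.784.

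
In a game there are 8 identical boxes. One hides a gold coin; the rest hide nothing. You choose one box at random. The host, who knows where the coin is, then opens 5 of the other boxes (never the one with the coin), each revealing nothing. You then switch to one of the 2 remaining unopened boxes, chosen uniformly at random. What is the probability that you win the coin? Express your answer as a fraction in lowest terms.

Your original box holds the coin with probability 1/8, so the other 7 collectively hold it with probability 7/8.
The host can always find 5 empty boxes to open, so the reveals don't change that 7/8; it is now spread over the 2 remaining unopened boxes.
P(win by switching) = (7/8) · (1/2) = 7/16.

7/16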